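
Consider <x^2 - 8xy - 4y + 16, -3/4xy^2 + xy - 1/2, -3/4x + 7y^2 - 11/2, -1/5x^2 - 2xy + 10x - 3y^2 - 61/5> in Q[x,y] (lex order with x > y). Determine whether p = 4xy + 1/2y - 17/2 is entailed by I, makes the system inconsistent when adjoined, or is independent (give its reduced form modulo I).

4xy + 1/2y - 17/2 lies in I (it reduces to 0).

First compute the reduced Gröbner basis of I by Buchberger's algorithm.
f_1 = x^2 - 8xy - 4y + 16, LT = x^2.
f_2 = -3/4xy^2 + xy - 1/2, LT = xy^2.
f_3 = -3/4x + 7y^2 - 11/2, LT = x.
f_4 = -1/5x^2 - 2xy + 10x - 3y^2 - 61/5, LT = x^2.

S(f_1,f_2): lcm = x^2y^2. S = 4/3x^2y - 8xy^3 - 2/3x - 4y^3 + 16y^2.
  reduce S modulo (f_1, f_2, f_3, f_4):
  remainder -4y^3 + 136/9y^2 - 16y + 44/9 ≠ 0; add h_5 = -4y^3 + 136/9y^2 - 16y + 44/9 to the basis.

S(f_1,f_3): lcm = x^2. S = 28/3xy^2 - 8xy - 22/3x - 4y + 16.
  reduce S modulo (f_1, f_2, f_3, f_4, h_5):
  remainder 21448/243y^2 - 5468/27y + 27764/243 ≠ 0; add h_6 = 21448/243y^2 - 5468/27y + 27764/243 to the basis.

S(f_1,f_4): lcm = x^2. S = -18xy + 50x - 15y^2 - 4y - 45.
  reduce S modulo (f_1, f_2, f_3, f_4, h_5, h_6):
  remainder 2038151/5362y - 2038151/5362 ≠ 0; add h_7 = 2038151/5362y - 2038151/5362 to the basis.

The other S-polynomials (S(f_2,f_3), S(f_2,f_4), S(f_3,f_4), S(f_1,h_5), S(f_2,h_5), S(f_3,h_5), S(f_4,h_5), S(f_1,h_6), S(f_2,h_6), S(f_3,h_6), S(f_4,h_6), S(h_5,h_6), S(f_1,h_7), S(f_2,h_7), S(f_3,h_7), S(f_4,h_7), S(h_5,h_7), S(h_6,h_7)) all reduce to 0 modulo the current basis, so we have a Gröbner basis.
Inter-reduce: drop elements whose leading term is divisible by another's, tail-reduce, and make monic.
Reduced Gröbner basis: {x - 2, y - 1}.
Label its elements g_1 = x - 2, g_2 = y - 1.

Reduce p = 4xy + 1/2y - 17/2 modulo G:
  leading term xy: subtract (4y)·g_1 from 4xy + 1/2y - 17/2 → 17/2y - 17/2
  leading term y: subtract (17/2)·g_2 from 17/2y - 17/2 → 0
  normal form = 0.
Since the normal form is 0, p ∈ I.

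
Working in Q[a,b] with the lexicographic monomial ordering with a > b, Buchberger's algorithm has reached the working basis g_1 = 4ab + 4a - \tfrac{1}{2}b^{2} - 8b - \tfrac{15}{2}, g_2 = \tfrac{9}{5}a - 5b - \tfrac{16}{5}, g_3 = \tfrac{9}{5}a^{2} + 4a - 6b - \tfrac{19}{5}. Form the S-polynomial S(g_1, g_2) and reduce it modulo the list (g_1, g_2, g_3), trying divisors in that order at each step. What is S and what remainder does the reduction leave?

lcm(LM(g_1), LM(g_2)) = ab.
S = (lcm/LT(g_1))·g_1 − (lcm/LT(g_2))·g_2 = a + \tfrac{191}{72}b^{2} - \tfrac{2}{9}b - \tfrac{15}{8}.
Reduce S modulo (g_1, g_2, g_3) in that order:
  leading term a: subtract (\tfrac{5}{9})·g_2 from a + \tfrac{191}{72}b^{2} - \tfrac{2}{9}b - \tfrac{15}{8} → \tfrac{191}{72}b^{2} + \tfrac{23}{9}b - \tfrac{7}{72}
  leading term b^{2}: no divisor's leading term divides it; move \tfrac{191}{72}b^{2} to the remainder.
  leading term b: no divisor's leading term divides it; move \tfrac{23}{9}b to the remainder.
  leading term 1: no divisor's leading term divides it; move -\tfrac{7}{72} to the remainder.
The remainder \tfrac{191}{72}b^{2} + \tfrac{23}{9}b - \tfrac{7}{72} is nonzero, so it would be added as the next basis element.

S(g_1, g_2) = a + \tfrac{191}{72}b^{2} - \tfrac{2}{9}b - \tfrac{15}{8}; remainder on division = \tfrac{191}{72}b^{2} + \tfrac{23}{9}b - \tfrac{7}{72}.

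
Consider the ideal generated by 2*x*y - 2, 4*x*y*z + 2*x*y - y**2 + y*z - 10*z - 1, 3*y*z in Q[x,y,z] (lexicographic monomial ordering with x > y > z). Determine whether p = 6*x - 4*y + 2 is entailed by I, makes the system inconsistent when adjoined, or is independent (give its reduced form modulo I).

First compute the reduced Gröbner basis of I by Buchberger's algorithm.
f_1 = 2*x*y - 2, LT = x*y.
f_2 = 4*x*y*z + 2*x*y - y**2 + y*z - 10*z - 1, LT = x*y*z.
f_3 = 3*y*z, LT = y*z.

S(f_1,f_2): lcm = x*y*z. S = -1/2*x*y + 1/4*y**2 - 1/4*y*z + 3/2*z + 1/4.
  leading term x*y: subtract (-1/4)·f_1 from -1/2*x*y + 1/4*y**2 - 1/4*y*z + 3/2*z + 1/4 → 1/4*y**2 - 1/4*y*z + 3/2*z - 1/4
  leading term y**2: no divisor's leading term divides it; move 1/4*y**2 to the remainder.
  leading term y*z: subtract (-1/12)·f_3 from -1/4*y*z + 3/2*z - 1/4 → 3/2*z - 1/4
  leading term z: no divisor's leading term divides it; move 3/2*z to the remainder.
  leading term 1: no divisor's leading term divides it; move -1/4 to the remainder.
  remainder 1/4*y**2 + 3/2*z - 1/4 ≠ 0; add h_4 = 1/4*y**2 + 3/2*z - 1/4 to the basis.

S(f_1,f_3): lcm = x*y*z. S = -z.
  leading term z: no divisor's leading term divides it; move -z to the remainder.
  remainder -z ≠ 0; add h_5 = -z to the basis.

S(f_1,h_4): lcm = x*y**2. S = -6*x*z + x - y.
  leading term x*z: subtract (6*x)·h_5 from -6*x*z + x - y → x - y
  leading term x: no divisor's leading term divides it; move x to the remainder.
  leading term y: no divisor's leading term divides it; move -y to the remainder.
  remainder x - y ≠ 0; add h_6 = x - y to the basis.

The other S-polynomials (S(f_2,f_3), S(f_2,h_4), S(f_3,h_4), S(f_1,h_5), S(f_2,h_5), S(f_3,h_5), S(h_4,h_5), S(f_1,h_6), S(f_2,h_6), S(f_3,h_6), S(h_4,h_6), S(h_5,h_6)) all reduce to 0 modulo the current basis, so we have a Gröbner basis.
Inter-reduce: drop elements whose leading term is divisible by another's, tail-reduce, and make monic.
Reduced Gröbner basis: {x - y, y**2 - 1, z}.
Label its elements g_1 = x - y, g_2 = y**2 - 1, g_3 = z.

Reduce p = 6*x - 4*y + 2 modulo G:
  leading term x: subtract (6)·g_1 from 6*x - 4*y + 2 → 2*y + 2
  leading term y: no divisor's leading term divides it; move 2*y to the remainder.
  leading term 1: no divisor's leading term divides it; move 2 to the remainder.
  normal form = 2*y + 2.
The normal form is nonzero, so p ∉ I. Since p minus its normal form lies in I, I + (p) = I + (r) where r = 2*y + 2; decide whether this ideal is the whole ring.
Run Buchberger on G together with r (pairs among the g_i already reduce to 0 since G is a Gröbner basis):
g_1 = x - y, LT = x.
g_2 = y**2 - 1, LT = y**2.
g_3 = z, LT = z.
r = 2*y + 2, LT = y.

The S-polynomials (S(g_1,g_2), S(g_1,g_3), S(g_1,r), S(g_2,g_3), S(g_2,r), S(g_3,r)) all reduce to 0 modulo the current basis, so we have a Gröbner basis.
Inter-reduce: drop elements whose leading term is divisible by another's, tail-reduce, and make monic.
Reduced Gröbner basis: {x + 1, y + 1, z}.
The reduced Gröbner basis of I + (p) is {x + 1, y + 1, z} ≠ {1}, a proper ideal, so the enlarged system stays consistent: p is independent of I, with normal form 2*y + 2.

6*x - 4*y + 2 is independent of I; its normal form modulo I is 2*y + 2.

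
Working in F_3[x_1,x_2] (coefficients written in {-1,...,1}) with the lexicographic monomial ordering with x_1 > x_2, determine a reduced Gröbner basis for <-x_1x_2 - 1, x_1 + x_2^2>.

f_1 = -x_1x_2 - 1, LT = x_1x_2.
f_2 = x_1 + x_2^2, LT = x_1.

S(f_1,f_2): lcm = x_1x_2. S = -x_2^3 + 1.
  reduce S modulo (f_1, f_2):
  remainder -x_2^3 + 1 ≠ 0; add g_3 = -x_2^3 + 1 to the basis.

The other S-polynomials (S(f_1,g_3), S(f_2,g_3)) all reduce to 0 modulo the current basis, so we have a Gröbner basis.
Inter-reduce: drop elements whose leading term is divisible by another's, tail-reduce, and make monic.

G = {x_1 + x_2^2, x_2^3 - 1}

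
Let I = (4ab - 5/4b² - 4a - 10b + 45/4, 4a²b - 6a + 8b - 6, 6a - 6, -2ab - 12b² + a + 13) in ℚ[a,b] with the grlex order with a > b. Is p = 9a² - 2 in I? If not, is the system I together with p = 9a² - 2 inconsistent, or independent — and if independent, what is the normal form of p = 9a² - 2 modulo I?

Adjoining 9a² - 2 makes the ideal the whole ring: the system is inconsistent.

First compute the reduced Gröbner basis of I by Buchberger's algorithm.
f_1 = 4ab - 5/4b² - 4a - 10b + 45/4, LT = ab.
f_2 = 4a²b - 6a + 8b - 6, LT = a²b.
f_3 = 6a - 6, LT = a.
f_4 = -2ab - 12b² + a + 13, LT = ab.

S(f_1,f_2): lcm = a²b. S = -5/16ab² - a² - 5/2ab + 69/16a - 2b + 3/2.
  leading term ab²: subtract (-5/64b)·f_1 from -5/16ab² - a² - 5/2ab + 69/16a - 2b + 3/2 → -25/256b³ - a² - 45/16ab - 25/32b² + 69/16a - 287/256b + 3/2
  leading term b³: no divisor's leading term divides it; move -25/256b³ to the remainder.
  leading term a²: subtract (-⅙a)·f_3 from -a² - 45/16ab - 25/32b² + 69/16a - 287/256b + 3/2 → -45/16ab - 25/32b² + 53/16a - 287/256b + 3/2
  leading term ab: subtract (-45/64)·f_1 from -45/16ab - 25/32b² + 53/16a - 287/256b + 3/2 → -425/256b² + ½a - 2087/256b + 2409/256
  leading term b²: no divisor's leading term divides it; move -425/256b² to the remainder.
  leading term a: subtract (1/12)·f_3 from ½a - 2087/256b + 2409/256 → -2087/256b + 2537/256
  leading term b: no divisor's leading term divides it; move -2087/256b to the remainder.
  leading term 1: no divisor's leading term divides it; move 2537/256 to the remainder.
  remainder -25/256b³ - 425/256b² - 2087/256b + 2537/256 ≠ 0; add h_5 = -25/256b³ - 425/256b² - 2087/256b + 2537/256 to the basis.

S(f_1,f_3): lcm = ab. S = -5/16b² - a - 3/2b + 45/16.
  leading term b²: no divisor's leading term divides it; move -5/16b² to the remainder.
  leading term a: subtract (-⅙)·f_3 from -a - 3/2b + 45/16 → -3/2b + 29/16
  leading term b: no divisor's leading term divides it; move -3/2b to the remainder.
  leading term 1: no divisor's leading term divides it; move 29/16 to the remainder.
  remainder -5/16b² - 3/2b + 29/16 ≠ 0; add h_6 = -5/16b² - 3/2b + 29/16 to the basis.

S(f_1,f_4): lcm = ab. S = -101/16b² - ½a - 5/2b + 149/16.
  leading term b²: subtract (101/5)·h_6 from -101/16b² - ½a - 5/2b + 149/16 → -½a + 139/5b - 273/10
  leading term a: subtract (-1/12)·f_3 from -½a + 139/5b - 273/10 → 139/5b - 139/5
  leading term b: no divisor's leading term divides it; move 139/5b to the remainder.
  leading term 1: no divisor's leading term divides it; move -139/5 to the remainder.
  remainder 139/5b - 139/5 ≠ 0; add h_7 = 139/5b - 139/5 to the basis.

The other S-polynomials (S(f_2,f_3), S(f_2,f_4), S(f_3,f_4), S(f_1,h_5), S(f_2,h_5), S(f_3,h_5), S(f_4,h_5), S(f_1,h_6), S(f_2,h_6), S(f_3,h_6), S(f_4,h_6), S(h_5,h_6), S(f_1,h_7), S(f_2,h_7), S(f_3,h_7), S(f_4,h_7), S(h_5,h_7), S(h_6,h_7)) all reduce to 0 modulo the current basis, so we have a Gröbner basis.
Inter-reduce: drop elements whose leading term is divisible by another's, tail-reduce, and make monic.
Reduced Gröbner basis: {a - 1, b - 1}.
Label its elements g_1 = a - 1, g_2 = b - 1.

Reduce p = 9a² - 2 modulo G:
  leading term a²: subtract (9a)·g_1 from 9a² - 2 → 9a - 2
  leading term a: subtract (9)·g_1 from 9a - 2 → 7
  leading term 1: no divisor's leading term divides it; move 7 to the remainder.
  normal form = 7.
The normal form is nonzero, so p ∉ I. Since p minus its normal form lies in I, I + (p) = I + (r) where r = 7; decide whether this ideal is the whole ring.
Here r = 7 is a nonzero constant, hence a unit: 1 ∈ I + (p), the Gröbner basis of I + (p) is {1}, and the enlarged system has no common solution — adjoining p is inconsistent.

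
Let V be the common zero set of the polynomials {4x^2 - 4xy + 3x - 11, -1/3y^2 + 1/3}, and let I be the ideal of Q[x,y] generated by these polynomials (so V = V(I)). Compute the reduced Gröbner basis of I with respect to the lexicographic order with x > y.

Buchberger's algorithm terminates because the ascending chain of leading-term ideals stabilizes.

f_1 = 4x^2 - 4xy + 3x - 11, LT = x^2.
f_2 = -1/3y^2 + 1/3, LT = y^2.

The S-polynomials (S(f_1,f_2)) all reduce to 0 modulo the current basis, so we have a Gröbner basis.

G = {x^2 - xy + 3/4x - 11/4, y^2 - 1}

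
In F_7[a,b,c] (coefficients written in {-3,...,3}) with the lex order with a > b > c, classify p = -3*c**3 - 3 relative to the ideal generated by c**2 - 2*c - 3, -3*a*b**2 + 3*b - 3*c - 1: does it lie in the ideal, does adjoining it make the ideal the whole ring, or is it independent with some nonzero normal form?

-3*c**3 - 3 lies in I (it reduces to 0).

First compute the reduced Gröbner basis of I by Buchberger's algorithm.
f_1 = c**2 - 2*c - 3, LT = c**2.
f_2 = -3*a*b**2 + 3*b - 3*c - 1, LT = a*b**2.

The S-polynomials (S(f_1,f_2)) all reduce to 0 modulo the current basis, so we have a Gröbner basis.
Inter-reduce: drop elements whose leading term is divisible by another's, tail-reduce, and make monic.
Reduced Gröbner basis: {a*b**2 - b + c - 2, c**2 - 2*c - 3}.
Label its elements g_1 = a*b**2 - b + c - 2, g_2 = c**2 - 2*c - 3.

Reduce p = -3*c**3 - 3 modulo G:
  leading term c**3: subtract (-3*c)·g_2 from -3*c**3 - 3 → c**2 - 2*c - 3
  leading term c**2: subtract (1)·g_2 from c**2 - 2*c - 3 → 0
  normal form = 0.
Since the normal form is 0, p ∈ I.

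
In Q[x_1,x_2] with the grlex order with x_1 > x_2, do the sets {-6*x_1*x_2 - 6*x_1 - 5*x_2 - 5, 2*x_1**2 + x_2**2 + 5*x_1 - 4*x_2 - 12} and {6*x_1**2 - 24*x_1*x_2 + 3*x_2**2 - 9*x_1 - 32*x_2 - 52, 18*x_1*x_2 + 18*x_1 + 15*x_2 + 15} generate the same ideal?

No, the ideals differ.

For a fixed monomial order, each ideal has a unique reduced Gröbner basis; comparing bases decides equality.
Buchberger on the first generating set:
f_1 = -6*x_1*x_2 - 6*x_1 - 5*x_2 - 5, LT = x_1*x_2.
f_2 = 2*x_1**2 + x_2**2 + 5*x_1 - 4*x_2 - 12, LT = x_1**2.

S(f_1,f_2): lcm = x_1**2*x_2. S = -1/2*x_2**3 + x_1**2 - 5/3*x_1*x_2 + 2*x_2**2 + 5/6*x_1 + 6*x_2.
  leading term x_2**3: no divisor's leading term divides it; move -1/2*x_2**3 to the remainder.
  leading term x_1**2: subtract (1/2)·f_2 from x_1**2 - 5/3*x_1*x_2 + 2*x_2**2 + 5/6*x_1 + 6*x_2 → -5/3*x_1*x_2 + 3/2*x_2**2 - 5/3*x_1 + 8*x_2 + 6
  leading term x_1*x_2: subtract (5/18)·f_1 from -5/3*x_1*x_2 + 3/2*x_2**2 - 5/3*x_1 + 8*x_2 + 6 → 3/2*x_2**2 + 169/18*x_2 + 133/18
  leading term x_2**2: no divisor's leading term divides it; move 3/2*x_2**2 to the remainder.
  leading term x_2: no divisor's leading term divides it; move 169/18*x_2 to the remainder.
  leading term 1: no divisor's leading term divides it; move 133/18 to the remainder.
  remainder -1/2*x_2**3 + 3/2*x_2**2 + 169/18*x_2 + 133/18 ≠ 0; add g_3 = -1/2*x_2**3 + 3/2*x_2**2 + 169/18*x_2 + 133/18 to the basis.

S(f_1,g_3): lcm = x_1*x_2**3. S = 4*x_1*x_2**2 + 5/6*x_2**3 + 169/9*x_1*x_2 + 5/6*x_2**2 + 133/9*x_1.
  leading term x_1*x_2**2: subtract (-2/3*x_2)·f_1 from 4*x_1*x_2**2 + 5/6*x_2**3 + 169/9*x_1*x_2 + 5/6*x_2**2 + 133/9*x_1 → 5/6*x_2**3 + 133/9*x_1*x_2 - 5/2*x_2**2 + 133/9*x_1 - 10/3*x_2
  leading term x_2**3: subtract (-5/3)·g_3 from 5/6*x_2**3 + 133/9*x_1*x_2 - 5/2*x_2**2 + 133/9*x_1 - 10/3*x_2 → 133/9*x_1*x_2 + 133/9*x_1 + 665/54*x_2 + 665/54
  leading term x_1*x_2: subtract (-133/54)·f_1 from 133/9*x_1*x_2 + 133/9*x_1 + 665/54*x_2 + 665/54 → 0
  remainder 0.

S(f_2,g_3): leading monomials are coprime, so the S-polynomial reduces to 0 (Buchberger's first criterion).
Every S-polynomial of the final basis reduces to 0, so we have a Gröbner basis.
Inter-reduce: drop elements whose leading term is divisible by another's, tail-reduce, and make monic.
Reduced Gröbner basis: {x_2**3 - 3*x_2**2 - 169/9*x_2 - 133/9, x_1**2 + 1/2*x_2**2 + 5/2*x_1 - 2*x_2 - 6, x_1*x_2 + x_1 + 5/6*x_2 + 5/6}.

Buchberger on the second generating set:
h_1 = 6*x_1**2 - 24*x_1*x_2 + 3*x_2**2 - 9*x_1 - 32*x_2 - 52, LT = x_1**2.
h_2 = 18*x_1*x_2 + 18*x_1 + 15*x_2 + 15, LT = x_1*x_2.

S(h_1,h_2): lcm = x_1**2*x_2. S = -4*x_1*x_2**2 + 1/2*x_2**3 - x_1**2 - 7/3*x_1*x_2 - 16/3*x_2**2 - 5/6*x_1 - 26/3*x_2.
  leading term x_1*x_2**2: subtract (-2/9*x_2)·h_2 from -4*x_1*x_2**2 + 1/2*x_2**3 - x_1**2 - 7/3*x_1*x_2 - 16/3*x_2**2 - 5/6*x_1 - 26/3*x_2 → 1/2*x_2**3 - x_1**2 + 5/3*x_1*x_2 - 2*x_2**2 - 5/6*x_1 - 16/3*x_2
  leading term x_2**3: no divisor's leading term divides it; move 1/2*x_2**3 to the remainder.
  leading term x_1**2: subtract (-1/6)·h_1 from -x_1**2 + 5/3*x_1*x_2 - 2*x_2**2 - 5/6*x_1 - 16/3*x_2 → -7/3*x_1*x_2 - 3/2*x_2**2 - 7/3*x_1 - 32/3*x_2 - 26/3
  leading term x_1*x_2: subtract (-7/54)·h_2 from -7/3*x_1*x_2 - 3/2*x_2**2 - 7/3*x_1 - 32/3*x_2 - 26/3 → -3/2*x_2**2 - 157/18*x_2 - 121/18
  leading term x_2**2: no divisor's leading term divides it; move -3/2*x_2**2 to the remainder.
  leading term x_2: no divisor's leading term divides it; move -157/18*x_2 to the remainder.
  leading term 1: no divisor's leading term divides it; move -121/18 to the remainder.
  remainder 1/2*x_2**3 - 3/2*x_2**2 - 157/18*x_2 - 121/18 ≠ 0; add k_3 = 1/2*x_2**3 - 3/2*x_2**2 - 157/18*x_2 - 121/18 to the basis.

S(h_1,k_3): leading monomials are coprime, so the S-polynomial reduces to 0 (Buchberger's first criterion).
S(h_2,k_3): lcm = x_1*x_2**3. S = 4*x_1*x_2**2 + 5/6*x_2**3 + 157/9*x_1*x_2 + 5/6*x_2**2 + 121/9*x_1.
  leading term x_1*x_2**2: subtract (2/9*x_2)·h_2 from 4*x_1*x_2**2 + 5/6*x_2**3 + 157/9*x_1*x_2 + 5/6*x_2**2 + 121/9*x_1 → 5/6*x_2**3 + 121/9*x_1*x_2 - 5/2*x_2**2 + 121/9*x_1 - 10/3*x_2
  leading term x_2**3: subtract (5/3)·k_3 from 5/6*x_2**3 + 121/9*x_1*x_2 - 5/2*x_2**2 + 121/9*x_1 - 10/3*x_2 → 121/9*x_1*x_2 + 121/9*x_1 + 605/54*x_2 + 605/54
  leading term x_1*x_2: subtract (121/162)·h_2 from 121/9*x_1*x_2 + 121/9*x_1 + 605/54*x_2 + 605/54 → 0
  remainder 0.

Every S-polynomial of the final basis reduces to 0, so we have a Gröbner basis.
Inter-reduce: drop elements whose leading term is divisible by another's, tail-reduce, and make monic.
Reduced Gröbner basis: {x_2**3 - 3*x_2**2 - 157/9*x_2 - 121/9, x_1**2 + 1/2*x_2**2 + 5/2*x_1 - 2*x_2 - 16/3, x_1*x_2 + x_1 + 5/6*x_2 + 5/6}.

These differ, so the ideals are not equal.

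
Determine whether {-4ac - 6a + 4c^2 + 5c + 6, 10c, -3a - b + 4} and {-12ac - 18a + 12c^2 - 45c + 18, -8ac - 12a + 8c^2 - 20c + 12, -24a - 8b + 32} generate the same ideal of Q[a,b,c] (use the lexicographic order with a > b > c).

Yes, the ideals are equal.

Two ideals are equal iff their reduced Gröbner bases coincide (the reduced basis is unique for a fixed ordering).
Buchberger on the first generating set:
f_1 = -4ac - 6a + 4c^2 + 5c + 6, LT = ac.
f_2 = 10c, LT = c.
f_3 = -3a - b + 4, LT = a.

S(f_1,f_2): lcm = ac. S = 3/2a - c^2 - 5/4c - 3/2.
  leading term a: subtract (-1/2)·f_3 from 3/2a - c^2 - 5/4c - 3/2 → -1/2b - c^2 - 5/4c + 1/2
  leading term b: no divisor's leading term divides it; move -1/2b to the remainder.
  leading term c^2: subtract (-1/10c)·f_2 from -c^2 - 5/4c + 1/2 → -5/4c + 1/2
  leading term c: subtract (-1/8)·f_2 from -5/4c + 1/2 → 1/2
  leading term 1: no divisor's leading term divides it; move 1/2 to the remainder.
  remainder -1/2b + 1/2 ≠ 0; add g_4 = -1/2b + 1/2 to the basis.

The other S-polynomials (S(f_1,f_3), S(f_2,f_3), S(f_1,g_4), S(f_2,g_4), S(f_3,g_4)) all reduce to 0 modulo the current basis, so we have a Gröbner basis.
Inter-reduce: drop elements whose leading term is divisible by another's, tail-reduce, and make monic.
Reduced Gröbner basis: {a - 1, b - 1, c}.

Buchberger on the second generating set:
h_1 = -12ac - 18a + 12c^2 - 45c + 18, LT = ac.
h_2 = -8ac - 12a + 8c^2 - 20c + 12, LT = ac.
h_3 = -24a - 8b + 32, LT = a.

S(h_1,h_2): lcm = ac. S = 5/4c.
  leading term c: no divisor's leading term divides it; move 5/4c to the remainder.
  remainder 5/4c ≠ 0; add k_4 = 5/4c to the basis.

S(h_1,h_3): lcm = ac. S = 3/2a - 1/3bc - c^2 + 61/12c - 3/2.
  leading term a: subtract (-1/16)·h_3 from 3/2a - 1/3bc - c^2 + 61/12c - 3/2 → -1/3bc - 1/2b - c^2 + 61/12c + 1/2
  leading term bc: subtract (-4/15b)·k_4 from -1/3bc - 1/2b - c^2 + 61/12c + 1/2 → -1/2b - c^2 + 61/12c + 1/2
  leading term b: no divisor's leading term divides it; move -1/2b to the remainder.
  leading term c^2: subtract (-4/5c)·k_4 from -c^2 + 61/12c + 1/2 → 61/12c + 1/2
  leading term c: subtract (61/15)·k_4 from 61/12c + 1/2 → 1/2
  leading term 1: no divisor's leading term divides it; move 1/2 to the remainder.
  remainder -1/2b + 1/2 ≠ 0; add k_5 = -1/2b + 1/2 to the basis.

The other S-polynomials (S(h_2,h_3), S(h_1,k_4), S(h_2,k_4), S(h_3,k_4), S(h_1,k_5), S(h_2,k_5), S(h_3,k_5), S(k_4,k_5)) all reduce to 0 modulo the current basis, so we have a Gröbner basis.
Inter-reduce: drop elements whose leading term is divisible by another's, tail-reduce, and make monic.
Reduced Gröbner basis: {a - 1, b - 1, c}.

The two bases agree; hence the ideals are identical.
The same test decides containment: I ⊆ J iff every generator of I reduces to 0 modulo a Gröbner basis of J.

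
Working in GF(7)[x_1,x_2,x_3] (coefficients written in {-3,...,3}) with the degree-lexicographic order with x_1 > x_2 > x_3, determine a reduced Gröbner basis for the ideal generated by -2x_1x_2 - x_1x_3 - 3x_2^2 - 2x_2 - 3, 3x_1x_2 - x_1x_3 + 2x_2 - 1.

G = {x_2^3 + 2x_2^2x_3 + x_2^2 - 2x_2x_3 + 2x_2 - x_3, x_1x_2 + 2x_2^2 - 2x_2 - 1, x_1x_3 - x_2^2 - x_2 - 2}

f_1 = -2x_1x_2 - x_1x_3 - 3x_2^2 - 2x_2 - 3, LT = x_1x_2.
f_2 = 3x_1x_2 - x_1x_3 + 2x_2 - 1, LT = x_1x_2.

S(f_1,f_2): lcm = x_1x_2. S = 2x_1x_3 - 2x_2^2 - 2x_2 + 3.
  reduce S modulo (f_1, f_2):
  remainder 2x_1x_3 - 2x_2^2 - 2x_2 + 3 ≠ 0; add g_3 = 2x_1x_3 - 2x_2^2 - 2x_2 + 3 to the basis.

S(f_1,g_3): lcm = x_1x_2x_3. S = -3x_1x_3^2 + x_2^3 - 2x_2^2x_3 + x_2^2 + x_2x_3 + 2x_2 - 2x_3.
  reduce S modulo (f_1, f_2, g_3):
  remainder x_2^3 + 2x_2^2x_3 + x_2^2 - 2x_2x_3 + 2x_2 - x_3 ≠ 0; add g_4 = x_2^3 + 2x_2^2x_3 + x_2^2 - 2x_2x_3 + 2x_2 - x_3 to the basis.

The other S-polynomials (S(f_2,g_3), S(f_1,g_4), S(f_2,g_4), S(g_3,g_4)) all reduce to 0 modulo the current basis, so we have a Gröbner basis.
Inter-reduce: drop elements whose leading term is divisible by another's, tail-reduce, and make monic.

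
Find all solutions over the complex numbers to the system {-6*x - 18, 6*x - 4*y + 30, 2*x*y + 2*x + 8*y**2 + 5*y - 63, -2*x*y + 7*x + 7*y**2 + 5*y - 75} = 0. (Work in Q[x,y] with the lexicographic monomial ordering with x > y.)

Compute a lex Gröbner basis by Buchberger's algorithm.
f_1 = -6*x - 18, LT = x.
f_2 = 6*x - 4*y + 30, LT = x.
f_3 = 2*x*y + 2*x + 8*y**2 + 5*y - 63, LT = x*y.
f_4 = -2*x*y + 7*x + 7*y**2 + 5*y - 75, LT = x*y.

S(f_1,f_2): lcm = x. S = 2/3*y - 2.
  leading term y: no divisor's leading term divides it; move 2/3*y to the remainder.
  leading term 1: no divisor's leading term divides it; move -2 to the remainder.
  remainder 2/3*y - 2 ≠ 0; add h_5 = 2/3*y - 2 to the basis.

S(f_1,f_3): lcm = x*y. S = -x - 4*y**2 + 1/2*y + 63/2.
  leading term x: subtract (1/6)·f_1 from -x - 4*y**2 + 1/2*y + 63/2 → -4*y**2 + 1/2*y + 69/2
  leading term y**2: subtract (-6*y)·h_5 from -4*y**2 + 1/2*y + 69/2 → -23/2*y + 69/2
  leading term y: subtract (-69/4)·h_5 from -23/2*y + 69/2 → 0
  remainder 0.

S(f_1,f_4): lcm = x*y. S = 7/2*x + 7/2*y**2 + 11/2*y - 75/2.
  leading term x: subtract (-7/12)·f_1 from 7/2*x + 7/2*y**2 + 11/2*y - 75/2 → 7/2*y**2 + 11/2*y - 48
  leading term y**2: subtract (21/4*y)·h_5 from 7/2*y**2 + 11/2*y - 48 → 16*y - 48
  leading term y: subtract (24)·h_5 from 16*y - 48 → 0
  remainder 0.

S(f_2,f_3): lcm = x*y. S = -x - 14/3*y**2 + 5/2*y + 63/2.
  leading term x: subtract (1/6)·f_1 from -x - 14/3*y**2 + 5/2*y + 63/2 → -14/3*y**2 + 5/2*y + 69/2
  leading term y**2: subtract (-7*y)·h_5 from -14/3*y**2 + 5/2*y + 69/2 → -23/2*y + 69/2
  leading term y: subtract (-69/4)·h_5 from -23/2*y + 69/2 → 0
  remainder 0.

S(f_2,f_4): lcm = x*y. S = 7/2*x + 17/6*y**2 + 15/2*y - 75/2.
  leading term x: subtract (-7/12)·f_1 from 7/2*x + 17/6*y**2 + 15/2*y - 75/2 → 17/6*y**2 + 15/2*y - 48
  leading term y**2: subtract (17/4*y)·h_5 from 17/6*y**2 + 15/2*y - 48 → 16*y - 48
  leading term y: subtract (24)·h_5 from 16*y - 48 → 0
  remainder 0.

S(f_3,f_4): lcm = x*y. S = 9/2*x + 15/2*y**2 + 5*y - 69.
  leading term x: subtract (-3/4)·f_1 from 9/2*x + 15/2*y**2 + 5*y - 69 → 15/2*y**2 + 5*y - 165/2
  leading term y**2: subtract (45/4*y)·h_5 from 15/2*y**2 + 5*y - 165/2 → 55/2*y - 165/2
  leading term y: subtract (165/4)·h_5 from 55/2*y - 165/2 → 0
  remainder 0.

S(f_1,h_5): leading monomials are coprime, so the S-polynomial reduces to 0 (Buchberger's first criterion).
S(f_2,h_5): leading monomials are coprime, so the S-polynomial reduces to 0 (Buchberger's first criterion).
S(f_3,h_5): lcm = x*y. S = 4*x + 4*y**2 + 5/2*y - 63/2.
  leading term x: subtract (-2/3)·f_1 from 4*x + 4*y**2 + 5/2*y - 63/2 → 4*y**2 + 5/2*y - 87/2
  leading term y**2: subtract (6*y)·h_5 from 4*y**2 + 5/2*y - 87/2 → 29/2*y - 87/2
  leading term y: subtract (87/4)·h_5 from 29/2*y - 87/2 → 0
  remainder 0.

S(f_4,h_5): lcm = x*y. S = -1/2*x - 7/2*y**2 - 5/2*y + 75/2.
  leading term x: subtract (1/12)·f_1 from -1/2*x - 7/2*y**2 - 5/2*y + 75/2 → -7/2*y**2 - 5/2*y + 39
  leading term y**2: subtract (-21/4*y)·h_5 from -7/2*y**2 - 5/2*y + 39 → -13*y + 39
  leading term y: subtract (-39/2)·h_5 from -13*y + 39 → 0
  remainder 0.

Every S-polynomial of the final basis reduces to 0, so we have a Gröbner basis.
Inter-reduce: drop elements whose leading term is divisible by another's, tail-reduce, and make monic.
Reduced Gröbner basis: {x + 3, y - 3}.

Since the basis is lex-ordered, y - 3 is univariate in y. Its roots are {3}. Back-substituting each root into the other basis elements fixes the other coordinates.
  y = 3: the earlier basis element becomes x + 3 = 0, giving x = -3 — point (-3, 3).
Check: every point annihilates each of the original generators.

{(-3, 3)}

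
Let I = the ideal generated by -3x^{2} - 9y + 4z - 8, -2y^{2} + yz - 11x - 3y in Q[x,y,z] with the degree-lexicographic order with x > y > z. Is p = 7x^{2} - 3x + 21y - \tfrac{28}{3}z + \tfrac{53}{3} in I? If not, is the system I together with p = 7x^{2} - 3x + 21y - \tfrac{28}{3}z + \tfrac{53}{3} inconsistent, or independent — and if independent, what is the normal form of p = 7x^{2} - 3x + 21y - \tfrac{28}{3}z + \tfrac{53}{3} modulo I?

7x^{2} - 3x + 21y - \tfrac{28}{3}z + \tfrac{53}{3} is independent of I; its normal form modulo I is -3x - 1.

First compute the reduced Gröbner basis of I by Buchberger's algorithm.
f_1 = -3x^{2} - 9y + 4z - 8, LT = x^{2}.
f_2 = -2y^{2} + yz - 11x - 3y, LT = y^{2}.

The S-polynomials (S(f_1,f_2)) all reduce to 0 modulo the current basis, so we have a Gröbner basis.
Inter-reduce: drop elements whose leading term is divisible by another's, tail-reduce, and make monic.
Reduced Gröbner basis: {x^{2} + 3y - \tfrac{4}{3}z + \tfrac{8}{3}, y^{2} - \tfrac{1}{2}yz + \tfrac{11}{2}x + \tfrac{3}{2}y}.
Label its elements g_1 = x^{2} + 3y - \tfrac{4}{3}z + \tfrac{8}{3}, g_2 = y^{2} - \tfrac{1}{2}yz + \tfrac{11}{2}x + \tfrac{3}{2}y.

Reduce p = 7x^{2} - 3x + 21y - \tfrac{28}{3}z + \tfrac{53}{3} modulo G:
  leading term x^{2}: subtract (7)·g_1 from 7x^{2} - 3x + 21y - \tfrac{28}{3}z + \tfrac{53}{3} → -3x - 1
  leading term x: no divisor's leading term divides it; move -3x to the remainder.
  leading term 1: no divisor's leading term divides it; move -1 to the remainder.
  normal form = -3x - 1.
The normal form is nonzero, so p ∉ I. Since p minus its normal form lies in I, I + (p) = I + (r) where r = -3x - 1; decide whether this ideal is the whole ring.
Run Buchberger on G together with r (pairs among the g_i already reduce to 0 since G is a Gröbner basis):
g_1 = x^{2} + 3y - \tfrac{4}{3}z + \tfrac{8}{3}, LT = x^{2}.
g_2 = y^{2} - \tfrac{1}{2}yz + \tfrac{11}{2}x + \tfrac{3}{2}y, LT = y^{2}.
r = -3x - 1, LT = x.

S(g_1,r): lcm = x^{2}. S = -\tfrac{1}{3}x + 3y - \tfrac{4}{3}z + \tfrac{8}{3}.
  reduce S modulo (g_1, g_2, r):
  remainder 3y - \tfrac{4}{3}z + \tfrac{25}{9} ≠ 0; add m_4 = 3y - \tfrac{4}{3}z + \tfrac{25}{9} to the basis.

S(g_2,m_4): lcm = y^{2}. S = -\tfrac{1}{18}yz + \tfrac{11}{2}x + \tfrac{31}{54}y.
  reduce S modulo (g_1, g_2, r, m_4):
  remainder -\tfrac{2}{81}z^{2} + \tfrac{149}{486}z - \tfrac{1724}{729} ≠ 0; add m_5 = -\tfrac{2}{81}z^{2} + \tfrac{149}{486}z - \tfrac{1724}{729} to the basis.

The other S-polynomials (S(g_1,g_2), S(g_2,r), S(g_1,m_4), S(r,m_4), S(g_1,m_5), S(g_2,m_5), S(r,m_5), S(m_4,m_5)) all reduce to 0 modulo the current basis, so we have a Gröbner basis.
Inter-reduce: drop elements whose leading term is divisible by another's, tail-reduce, and make monic.
Reduced Gröbner basis: {z^{2} - \tfrac{149}{12}z + \tfrac{862}{9}, x + \tfrac{1}{3}, y - \tfrac{4}{9}z + \tfrac{25}{27}}.
The reduced Gröbner basis of I + (p) is {z^{2} - \tfrac{149}{12}z + \tfrac{862}{9}, x + \tfrac{1}{3}, y - \tfrac{4}{9}z + \tfrac{25}{27}} ≠ {1}, a proper ideal, so the enlarged system stays consistent: p is independent of I, with normal form -3x - 1.

Ideal membership is decidable via reduction modulo a Gröbner basis.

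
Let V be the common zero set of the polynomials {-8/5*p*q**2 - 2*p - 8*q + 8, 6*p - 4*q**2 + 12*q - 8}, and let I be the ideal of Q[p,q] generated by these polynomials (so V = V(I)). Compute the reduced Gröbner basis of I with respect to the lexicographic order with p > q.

G = {p - 2/3*q**2 + 2*q - 4/3, q**4 - 3*q**3 + 13/4*q**2 + 15/4*q - 5}

f_1 = -8/5*p*q**2 - 2*p - 8*q + 8, LT = p*q**2.
f_2 = 6*p - 4*q**2 + 12*q - 8, LT = p.

S(f_1,f_2): lcm = p*q**2. S = 5/4*p + 2/3*q**4 - 2*q**3 + 4/3*q**2 + 5*q - 5.
  leading term p: subtract (5/24)·f_2 from 5/4*p + 2/3*q**4 - 2*q**3 + 4/3*q**2 + 5*q - 5 → 2/3*q**4 - 2*q**3 + 13/6*q**2 + 5/2*q - 10/3
  leading term q**4: no divisor's leading term divides it; move 2/3*q**4 to the remainder.
  leading term q**3: no divisor's leading term divides it; move -2*q**3 to the remainder.
  leading term q**2: no divisor's leading term divides it; move 13/6*q**2 to the remainder.
  leading term q: no divisor's leading term divides it; move 5/2*q to the remainder.
  leading term 1: no divisor's leading term divides it; move -10/3 to the remainder.
  remainder 2/3*q**4 - 2*q**3 + 13/6*q**2 + 5/2*q - 10/3 ≠ 0; add g_3 = 2/3*q**4 - 2*q**3 + 13/6*q**2 + 5/2*q - 10/3 to the basis.

The other S-polynomials (S(f_1,g_3), S(f_2,g_3)) all reduce to 0 modulo the current basis, so we have a Gröbner basis.
Inter-reduce: drop elements whose leading term is divisible by another's, tail-reduce, and make monic.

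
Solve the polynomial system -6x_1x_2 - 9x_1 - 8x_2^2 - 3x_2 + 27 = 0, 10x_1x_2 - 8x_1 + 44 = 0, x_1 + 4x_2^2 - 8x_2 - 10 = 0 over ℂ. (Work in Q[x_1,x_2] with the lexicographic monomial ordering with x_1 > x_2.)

Compute a lex Gröbner basis by Buchberger's algorithm.
f_1 = -6x_1x_2 - 9x_1 - 8x_2^2 - 3x_2 + 27, LT = x_1x_2.
f_2 = 10x_1x_2 - 8x_1 + 44, LT = x_1x_2.
f_3 = x_1 + 4x_2^2 - 8x_2 - 10, LT = x_1.

S(f_1,f_2): lcm = x_1x_2. S = 23/10x_1 + 4/3x_2^2 + 1/2x_2 - 89/10.
  leading term x_1: subtract (23/10)·f_3 from 23/10x_1 + 4/3x_2^2 + 1/2x_2 - 89/10 → -118/15x_2^2 + 189/10x_2 + 141/10
  leading term x_2^2: no divisor's leading term divides it; move -118/15x_2^2 to the remainder.
  leading term x_2: no divisor's leading term divides it; move 189/10x_2 to the remainder.
  leading term 1: no divisor's leading term divides it; move 141/10 to the remainder.
  remainder -118/15x_2^2 + 189/10x_2 + 141/10 ≠ 0; add h_4 = -118/15x_2^2 + 189/10x_2 + 141/10 to the basis.

S(f_1,f_3): lcm = x_1x_2. S = 3/2x_1 - 4x_2^3 + 28/3x_2^2 + 21/2x_2 - 9/2.
  leading term x_1: subtract (3/2)·f_3 from 3/2x_1 - 4x_2^3 + 28/3x_2^2 + 21/2x_2 - 9/2 → -4x_2^3 + 10/3x_2^2 + 45/2x_2 + 21/2
  leading term x_2^3: subtract (30/59x_2)·h_4 from -4x_2^3 + 10/3x_2^2 + 45/2x_2 + 21/2 → -1111/177x_2^2 + 1809/118x_2 + 21/2
  leading term x_2^2: subtract (5555/6962)·h_4 from -1111/177x_2^2 + 1809/118x_2 + 21/2 → 3483/13924x_2 - 10449/13924
  leading term x_2: no divisor's leading term divides it; move 3483/13924x_2 to the remainder.
  leading term 1: no divisor's leading term divides it; move -10449/13924 to the remainder.
  remainder 3483/13924x_2 - 10449/13924 ≠ 0; add h_5 = 3483/13924x_2 - 10449/13924 to the basis.

The other S-polynomials (S(f_2,f_3), S(f_1,h_4), S(f_2,h_4), S(f_3,h_4), S(f_1,h_5), S(f_2,h_5), S(f_3,h_5), S(h_4,h_5)) all reduce to 0 modulo the current basis, so we have a Gröbner basis.
Inter-reduce: drop elements whose leading term is divisible by another's, tail-reduce, and make monic.
Reduced Gröbner basis: {x_1 + 2, x_2 - 3}.

A lex Gröbner basis eliminates variables successively. Here x_2 - 3 depends only on x_2, with roots {3}; lifting each root through the earlier basis elements recovers the full solutions.
  x_2 = 3: the earlier basis element becomes x_1 + 2 = 0, giving x_1 = -2 — point (-2, 3).
Each listed point satisfies every original equation (direct substitution).

{(-2, 3)}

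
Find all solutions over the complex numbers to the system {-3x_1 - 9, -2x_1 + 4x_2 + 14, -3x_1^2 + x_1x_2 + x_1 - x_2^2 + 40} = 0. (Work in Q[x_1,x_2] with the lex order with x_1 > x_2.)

{(-3, -5)}

Compute a lex Gröbner basis by Buchberger's algorithm.
f_1 = -3x_1 - 9, LT = x_1.
f_2 = -2x_1 + 4x_2 + 14, LT = x_1.
f_3 = -3x_1^2 + x_1x_2 + x_1 - x_2^2 + 40, LT = x_1^2.

S(f_1,f_2): lcm = x_1. S = 2x_2 + 10.
  leading term x_2: no divisor's leading term divides it; move 2x_2 to the remainder.
  leading term 1: no divisor's leading term divides it; move 10 to the remainder.
  remainder 2x_2 + 10 ≠ 0; add h_4 = 2x_2 + 10 to the basis.

The other S-polynomials (S(f_1,f_3), S(f_2,f_3), S(f_1,h_4), S(f_2,h_4), S(f_3,h_4)) all reduce to 0 modulo the current basis, so we have a Gröbner basis.
Inter-reduce: drop elements whose leading term is divisible by another's, tail-reduce, and make monic.
Reduced Gröbner basis: {x_1 + 3, x_2 + 5}.

The lex basis is triangular: the last element involves only x_2. Solving x_2 + 5 = 0 gives x_2 ∈ {-5}; substituting each value into the earlier elements determines the remaining variables.
  x_2 = -5: the earlier basis element becomes x_1 + 3 = 0, giving x_1 = -3 — point (-3, -5).
Check: every point annihilates each of the original generators.
Zero-dimensionality of the ideal guarantees finitely many solutions over ℂ.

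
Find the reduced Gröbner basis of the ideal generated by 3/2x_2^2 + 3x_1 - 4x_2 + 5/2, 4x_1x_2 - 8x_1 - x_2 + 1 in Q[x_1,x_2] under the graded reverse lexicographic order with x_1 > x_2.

G = {x_1^2 - 1/12x_1 + 1/8x_2 - 1/8, x_1x_2 - 2x_1 - 1/4x_2 + 1/4, x_2^2 + 2x_1 - 8/3x_2 + 5/3}

f_1 = 3/2x_2^2 + 3x_1 - 4x_2 + 5/2, LT = x_2^2.
f_2 = 4x_1x_2 - 8x_1 - x_2 + 1, LT = x_1x_2.

S(f_1,f_2): lcm = x_1x_2^2. S = 2x_1^2 - 2/3x_1x_2 + 1/4x_2^2 + 5/3x_1 - 1/4x_2.
  reduce S modulo (f_1, f_2):
  remainder 2x_1^2 - 1/6x_1 + 1/4x_2 - 1/4 ≠ 0; add g_3 = 2x_1^2 - 1/6x_1 + 1/4x_2 - 1/4 to the basis.

The other S-polynomials (S(f_1,g_3), S(f_2,g_3)) all reduce to 0 modulo the current basis, so we have a Gröbner basis.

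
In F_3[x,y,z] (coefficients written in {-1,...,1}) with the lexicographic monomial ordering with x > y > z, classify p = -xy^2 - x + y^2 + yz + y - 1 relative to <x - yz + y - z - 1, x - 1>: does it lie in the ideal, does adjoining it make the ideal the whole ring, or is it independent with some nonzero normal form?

-xy^2 - x + y^2 + yz + y - 1 is independent of I; its normal form modulo I is -y - z + 1.

First compute the reduced Gröbner basis of I by Buchberger's algorithm.
f_1 = x - yz + y - z - 1, LT = x.
f_2 = x - 1, LT = x.

S(f_1,f_2): lcm = x. S = -yz + y - z.
  leading term yz: no divisor's leading term divides it; move -yz to the remainder.
  leading term y: no divisor's leading term divides it; move y to the remainder.
  leading term z: no divisor's leading term divides it; move -z to the remainder.
  remainder -yz + y - z ≠ 0; add h_3 = -yz + y - z to the basis.

The other S-polynomials (S(f_1,h_3), S(f_2,h_3)) all reduce to 0 modulo the current basis, so we have a Gröbner basis.
Inter-reduce: drop elements whose leading term is divisible by another's, tail-reduce, and make monic.
Reduced Gröbner basis: {x - 1, yz - y + z}.
Label its elements g_1 = x - 1, g_2 = yz - y + z.

Reduce p = -xy^2 - x + y^2 + yz + y - 1 modulo G:
  leading term xy^2: subtract (-y^2)·g_1 from -xy^2 - x + y^2 + yz + y - 1 → -x + yz + y - 1
  leading term x: subtract (-1)·g_1 from -x + yz + y - 1 → yz + y + 1
  leading term yz: subtract (1)·g_2 from yz + y + 1 → -y - z + 1
  leading term y: no divisor's leading term divides it; move -y to the remainder.
  leading term z: no divisor's leading term divides it; move -z to the remainder.
  leading term 1: no divisor's leading term divides it; move 1 to the remainder.
  normal form = -y - z + 1.
The normal form is nonzero, so p ∉ I. Since p minus its normal form lies in I, I + (p) = I + (r) where r = -y - z + 1; decide whether this ideal is the whole ring.
Run Buchberger on G together with r (pairs among the g_i already reduce to 0 since G is a Gröbner basis):
g_1 = x - 1, LT = x.
g_2 = yz - y + z, LT = yz.
r = -y - z + 1, LT = y.

S(g_2,r): lcm = yz. S = -y - z^2 - z.
  leading term y: subtract (1)·r from -y - z^2 - z → -z^2 - 1
  leading term z^2: no divisor's leading term divides it; move -z^2 to the remainder.
  leading term 1: no divisor's leading term divides it; move -1 to the remainder.
  remainder -z^2 - 1 ≠ 0; add m_4 = -z^2 - 1 to the basis.

The other S-polynomials (S(g_1,g_2), S(g_1,r), S(g_1,m_4), S(g_2,m_4), S(r,m_4)) all reduce to 0 modulo the current basis, so we have a Gröbner basis.
Inter-reduce: drop elements whose leading term is divisible by another's, tail-reduce, and make monic.
Reduced Gröbner basis: {x - 1, y + z - 1, z^2 + 1}.
The reduced Gröbner basis of I + (p) is {x - 1, y + z - 1, z^2 + 1} ≠ {1}, a proper ideal, so the enlarged system stays consistent: p is independent of I, with normal form -y - z + 1.

Ideal membership is decidable via reduction modulo a Gröbner basis.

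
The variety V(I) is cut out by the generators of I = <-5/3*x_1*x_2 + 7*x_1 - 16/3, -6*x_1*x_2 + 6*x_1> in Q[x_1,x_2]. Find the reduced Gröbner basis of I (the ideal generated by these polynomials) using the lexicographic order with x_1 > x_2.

f_1 = -5/3*x_1*x_2 + 7*x_1 - 16/3, LT = x_1*x_2.
f_2 = -6*x_1*x_2 + 6*x_1, LT = x_1*x_2.

S(f_1,f_2): lcm = x_1*x_2. S = -16/5*x_1 + 16/5.
  reduce S modulo (f_1, f_2):
  remainder -16/5*x_1 + 16/5 ≠ 0; add g_3 = -16/5*x_1 + 16/5 to the basis.

S(f_1,g_3): lcm = x_1*x_2. S = -21/5*x_1 + x_2 + 16/5.
  reduce S modulo (f_1, f_2, g_3):
  remainder x_2 - 1 ≠ 0; add g_4 = x_2 - 1 to the basis.

The other S-polynomials (S(f_2,g_3), S(f_1,g_4), S(f_2,g_4), S(g_3,g_4)) all reduce to 0 modulo the current basis, so we have a Gröbner basis.
Inter-reduce: drop elements whose leading term is divisible by another's, tail-reduce, and make monic.

G = {x_1 - 1, x_2 - 1}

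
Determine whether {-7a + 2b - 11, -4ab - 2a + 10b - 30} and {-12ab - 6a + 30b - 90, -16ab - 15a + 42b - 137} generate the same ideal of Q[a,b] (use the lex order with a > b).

No, the ideals differ.

For a fixed monomial order, each ideal has a unique reduced Gröbner basis; comparing bases decides equality.
Buchberger on the first generating set:
f_1 = -7a + 2b - 11, LT = a.
f_2 = -4ab - 2a + 10b - 30, LT = ab.

S(f_1,f_2): lcm = ab. S = -1/2a - 2/7b^2 + 57/14b - 15/2.
  reduce S modulo (f_1, f_2):
  remainder -2/7b^2 + 55/14b - 47/7 ≠ 0; add g_3 = -2/7b^2 + 55/14b - 47/7 to the basis.

The other S-polynomials (S(f_1,g_3), S(f_2,g_3)) all reduce to 0 modulo the current basis, so we have a Gröbner basis.
Inter-reduce: drop elements whose leading term is divisible by another's, tail-reduce, and make monic.
Reduced Gröbner basis: {a - 2/7b + 11/7, b^2 - 55/4b + 47/2}.

Buchberger on the second generating set:
h_1 = -12ab - 6a + 30b - 90, LT = ab.
h_2 = -16ab - 15a + 42b - 137, LT = ab.

S(h_1,h_2): lcm = ab. S = -7/16a + 1/8b - 17/16.
  reduce S modulo (h_1, h_2):
  remainder -7/16a + 1/8b - 17/16 ≠ 0; add k_3 = -7/16a + 1/8b - 17/16 to the basis.

S(h_1,k_3): lcm = ab. S = 1/2a + 2/7b^2 - 69/14b + 15/2.
  reduce S modulo (h_1, h_2, k_3):
  remainder 2/7b^2 - 67/14b + 44/7 ≠ 0; add k_4 = 2/7b^2 - 67/14b + 44/7 to the basis.

The other S-polynomials (S(h_2,k_3), S(h_1,k_4), S(h_2,k_4), S(k_3,k_4)) all reduce to 0 modulo the current basis, so we have a Gröbner basis.
Inter-reduce: drop elements whose leading term is divisible by another's, tail-reduce, and make monic.
Reduced Gröbner basis: {a - 2/7b + 17/7, b^2 - 67/4b + 22}.

Since the reduced bases disagree, the two ideals are not the same.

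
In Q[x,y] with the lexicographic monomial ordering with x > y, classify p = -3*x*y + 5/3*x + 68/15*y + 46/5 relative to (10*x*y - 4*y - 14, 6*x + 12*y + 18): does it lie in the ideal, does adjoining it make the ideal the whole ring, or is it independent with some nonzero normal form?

First compute the reduced Gröbner basis of I by Buchberger's algorithm.
f_1 = 10*x*y - 4*y - 14, LT = x*y.
f_2 = 6*x + 12*y + 18, LT = x.

S(f_1,f_2): lcm = x*y. S = -2*y**2 - 17/5*y - 7/5.
  reduce S modulo (f_1, f_2):
  remainder -2*y**2 - 17/5*y - 7/5 ≠ 0; add h_3 = -2*y**2 - 17/5*y - 7/5 to the basis.

The other S-polynomials (S(f_1,h_3), S(f_2,h_3)) all reduce to 0 modulo the current basis, so we have a Gröbner basis.
Inter-reduce: drop elements whose leading term is divisible by another's, tail-reduce, and make monic.
Reduced Gröbner basis: {x + 2*y + 3, y**2 + 17/10*y + 7/10}.
Label its elements g_1 = x + 2*y + 3, g_2 = y**2 + 17/10*y + 7/10.

Reduce p = -3*x*y + 5/3*x + 68/15*y + 46/5 modulo G:
  leading term x*y: subtract (-3*y)·g_1 from -3*x*y + 5/3*x + 68/15*y + 46/5 → 5/3*x + 6*y**2 + 203/15*y + 46/5
  leading term x: subtract (5/3)·g_1 from 5/3*x + 6*y**2 + 203/15*y + 46/5 → 6*y**2 + 51/5*y + 21/5
  leading term y**2: subtract (6)·g_2 from 6*y**2 + 51/5*y + 21/5 → 0
  normal form = 0.
Since the normal form is 0, p ∈ I.

-3*x*y + 5/3*x + 68/15*y + 46/5 lies in I (it reduces to 0).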